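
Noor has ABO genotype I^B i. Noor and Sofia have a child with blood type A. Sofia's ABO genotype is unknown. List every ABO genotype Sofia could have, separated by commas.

I^A I^A, I^A I^B, I^A i

For each candidate genotype of Sofia, check whether crossing it with I^B i can produce every observed child phenotype.
  I^A I^A → possible child types {A, AB} ✓
  I^A I^B → possible child types {A, B, AB} ✓
  I^A i → possible child types {O, A, B, AB} ✓
  I^B I^B → possible child types {B} ✗
  I^B i → possible child types {O, B} ✗
  i i → possible child types {O, B} ✗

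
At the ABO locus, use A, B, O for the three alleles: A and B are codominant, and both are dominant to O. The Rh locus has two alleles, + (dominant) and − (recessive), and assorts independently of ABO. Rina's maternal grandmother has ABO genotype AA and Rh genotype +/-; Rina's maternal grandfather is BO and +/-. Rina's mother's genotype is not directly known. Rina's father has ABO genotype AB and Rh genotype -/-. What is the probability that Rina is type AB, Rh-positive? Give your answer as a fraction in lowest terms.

Rina's mother's ABO genotype from AA × BO: 1/2 AB, 1/2 AO.
Crossing each possibility with the father AB and summing P(type AB): 1/2·1/2 + 1/2·1/4 = 3/8.
Similarly for Rh via the mother's Rh distribution: P(Rh+) = 1/2.
Independent loci: 3/8 × 1/2 = 3/16.

3/16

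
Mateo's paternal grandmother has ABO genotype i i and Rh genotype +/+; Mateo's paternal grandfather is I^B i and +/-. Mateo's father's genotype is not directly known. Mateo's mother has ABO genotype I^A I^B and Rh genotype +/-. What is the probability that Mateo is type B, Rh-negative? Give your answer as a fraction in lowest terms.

Mateo's father's ABO genotype from i i × I^B i: 1/2 I^B i, 1/2 i i.
Crossing each possibility with the mother I^A I^B and summing P(type B): 1/2·1/2 + 1/2·1/2 = 1/2.
Similarly for Rh via the father's Rh distribution: P(Rh-) = 1/8.
Independent loci: 1/2 × 1/8 = 1/16.

1/16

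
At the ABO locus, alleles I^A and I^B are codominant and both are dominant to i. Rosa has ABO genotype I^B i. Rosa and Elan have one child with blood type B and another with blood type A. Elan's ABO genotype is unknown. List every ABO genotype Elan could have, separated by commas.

I^A I^B, I^A i

For each candidate genotype of Elan, check whether crossing it with I^B i can produce every observed child phenotype.
  I^A I^A → possible child types {A, AB} ✗
  I^A I^B → possible child types {A, B, AB} ✓
  I^A i → possible child types {O, A, B, AB} ✓
  I^B I^B → possible child types {B} ✗
  I^B i → possible child types {O, B} ✗
  i i → possible child types {O, B} ✗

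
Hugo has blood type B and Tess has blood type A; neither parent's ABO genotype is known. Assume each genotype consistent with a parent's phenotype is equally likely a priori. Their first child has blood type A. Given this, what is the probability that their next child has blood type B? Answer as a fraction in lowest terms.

1/12

Possible genotypes: Hugo ∈ {I^B I^B, I^B i}; Tess ∈ {I^A I^A, I^A i}.
Weight each parental genotype pair by prior × P(type-A child):
  I^B i × I^A I^A: posterior weight 2/3; P(next child type B) = 0.
  I^B i × I^A i: posterior weight 1/3; P(next child type B) = 1/4.
Weighted sum = 1/12.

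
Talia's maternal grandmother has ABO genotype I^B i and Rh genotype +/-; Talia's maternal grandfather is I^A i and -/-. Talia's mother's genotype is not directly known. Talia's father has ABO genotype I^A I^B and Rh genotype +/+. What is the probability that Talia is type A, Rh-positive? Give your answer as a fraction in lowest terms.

Talia's mother's ABO genotype from I^B i × I^A i: 1/4 I^A I^B, 1/4 I^A i, 1/4 I^B i, 1/4 i i.
Crossing each possibility with the father I^A I^B and summing P(type A): 1/4·1/4 + 1/4·1/2 + 1/4·1/4 + 1/4·1/2 = 3/8.
Similarly for Rh via the mother's Rh distribution: P(Rh+) = 1.
Independent loci: 3/8 × 1 = 3/8.

3/8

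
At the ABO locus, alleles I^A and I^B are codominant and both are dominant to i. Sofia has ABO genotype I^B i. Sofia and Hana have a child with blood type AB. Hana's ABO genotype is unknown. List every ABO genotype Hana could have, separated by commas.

I^A I^A, I^A I^B, I^A i

For each candidate genotype of Hana, check whether crossing it with I^B i can produce every observed child phenotype.
  I^A I^A → possible child types {A, AB} ✓
  I^A I^B → possible child types {A, B, AB} ✓
  I^A i → possible child types {O, A, B, AB} ✓
  I^B I^B → possible child types {B} ✗
  I^B i → possible child types {O, B} ✗
  i i → possible child types {O, B} ✗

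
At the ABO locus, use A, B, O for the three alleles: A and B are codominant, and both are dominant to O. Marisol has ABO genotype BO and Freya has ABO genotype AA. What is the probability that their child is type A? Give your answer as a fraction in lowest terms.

ABO cross BO × AA → offspring phenotypes: 1/2 A, 1/2 AB.
So P(type A) = 1/2.

1/2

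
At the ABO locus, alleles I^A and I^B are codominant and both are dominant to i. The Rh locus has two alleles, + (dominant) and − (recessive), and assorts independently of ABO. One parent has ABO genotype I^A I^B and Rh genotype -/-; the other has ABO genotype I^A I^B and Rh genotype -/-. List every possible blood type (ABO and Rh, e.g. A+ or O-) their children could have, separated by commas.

Gametes from I^A I^B × I^A I^B give offspring ABO genotypes I^A I^A, I^A I^B, I^B I^B, i.e. phenotypes A, B, AB.
Rh cross -/- × -/- → phenotypes Rh-.
Combining independently: A-, B-, AB-.

A-, B-, AB-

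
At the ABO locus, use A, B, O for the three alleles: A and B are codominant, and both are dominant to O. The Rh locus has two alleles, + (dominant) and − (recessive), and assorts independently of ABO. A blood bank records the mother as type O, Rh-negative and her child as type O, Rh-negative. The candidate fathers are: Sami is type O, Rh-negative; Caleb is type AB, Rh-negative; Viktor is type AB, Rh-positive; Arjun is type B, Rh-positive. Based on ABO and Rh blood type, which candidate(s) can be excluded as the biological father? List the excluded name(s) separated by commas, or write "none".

A candidate is excluded only if no genotype consistent with his phenotype could produce a type O, Rh-negative child with a type O, Rh-negative mother.
Caleb (type AB, Rh-): no genotype consistent with that phenotype can produce a type-O Rh- child with a type-O mother.
Viktor (type AB, Rh+): no genotype consistent with that phenotype can produce a type-O Rh- child with a type-O mother.

Caleb, Viktor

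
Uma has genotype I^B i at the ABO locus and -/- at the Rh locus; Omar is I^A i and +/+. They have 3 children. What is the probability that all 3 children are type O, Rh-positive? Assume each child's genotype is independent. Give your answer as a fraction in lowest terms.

ABO cross I^B i × I^A i → 1/4 O, 1/4 A, 1/4 B, 1/4 AB.
Rh cross -/- × +/+ → 1 Rh+; so P(type O, Rh-positive) = 1/4 × 1 = 1/4 per child.
All 3 independent: (1/4)^3 = 1/64.

1/64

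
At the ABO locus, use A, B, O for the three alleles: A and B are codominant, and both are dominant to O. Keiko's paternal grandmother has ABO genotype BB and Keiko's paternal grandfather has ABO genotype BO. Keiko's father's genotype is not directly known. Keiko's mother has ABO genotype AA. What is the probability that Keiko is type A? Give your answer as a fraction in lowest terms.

Keiko's father's ABO genotype from BB × BO: 1/2 BB, 1/2 BO.
Crossing each possibility with the mother AA and summing P(type A): 1/2·0 + 1/2·1/2 = 1/4.

1/4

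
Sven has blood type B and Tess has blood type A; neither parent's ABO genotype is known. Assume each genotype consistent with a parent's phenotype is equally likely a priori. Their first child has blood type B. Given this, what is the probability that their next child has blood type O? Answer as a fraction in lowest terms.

1/12

Possible genotypes: Sven ∈ {BB, BO}; Tess ∈ {AA, AO}.
Weight each parental genotype pair by prior × P(type-B child):
  BB × AO: posterior weight 2/3; P(next child type O) = 0.
  BO × AO: posterior weight 1/3; P(next child type O) = 1/4.
Weighted sum = 1/12.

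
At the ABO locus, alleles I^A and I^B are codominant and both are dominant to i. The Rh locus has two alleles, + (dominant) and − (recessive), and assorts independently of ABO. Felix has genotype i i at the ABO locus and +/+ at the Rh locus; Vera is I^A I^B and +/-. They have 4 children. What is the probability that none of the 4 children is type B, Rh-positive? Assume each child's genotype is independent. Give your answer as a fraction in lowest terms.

ABO cross i i × I^A I^B → 1/2 A, 1/2 B.
Rh cross +/+ × +/- → 1 Rh+; so P(type B, Rh-positive) = 1/2 × 1 = 1/2 per child.
P(not type B, Rh-positive) = 1/2 for one child; (1/2)^4 = 1/16.

1/16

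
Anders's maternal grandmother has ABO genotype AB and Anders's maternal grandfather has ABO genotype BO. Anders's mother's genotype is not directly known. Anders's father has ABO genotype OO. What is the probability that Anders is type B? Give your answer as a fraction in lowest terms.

Anders's mother's ABO genotype from AB × BO: 1/4 AB, 1/4 AO, 1/4 BB, 1/4 BO.
Crossing each possibility with the father OO and summing P(type B): 1/4·1/2 + 1/4·0 + 1/4·1 + 1/4·1/2 = 1/2.

1/2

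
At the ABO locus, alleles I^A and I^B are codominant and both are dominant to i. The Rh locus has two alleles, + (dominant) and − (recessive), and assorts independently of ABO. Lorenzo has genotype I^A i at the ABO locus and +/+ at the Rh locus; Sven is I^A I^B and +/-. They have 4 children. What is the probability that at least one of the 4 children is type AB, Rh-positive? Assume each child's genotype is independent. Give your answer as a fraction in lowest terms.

ABO cross I^A i × I^A I^B → 1/2 A, 1/4 B, 1/4 AB.
Rh cross +/+ × +/- → 1 Rh+; so P(type AB, Rh-positive) = 1/4 × 1 = 1/4 per child.
P(none) = (3/4)^4 = 81/256; P(at least one) = 1 − 81/256 = 175/256.

175/256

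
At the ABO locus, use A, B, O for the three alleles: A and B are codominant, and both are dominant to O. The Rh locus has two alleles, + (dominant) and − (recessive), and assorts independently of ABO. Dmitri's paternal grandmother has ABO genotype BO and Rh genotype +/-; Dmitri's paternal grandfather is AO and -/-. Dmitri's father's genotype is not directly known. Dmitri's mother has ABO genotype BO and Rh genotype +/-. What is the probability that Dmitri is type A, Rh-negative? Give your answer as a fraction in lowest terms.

Dmitri's father's ABO genotype from BO × AO: 1/4 AB, 1/4 AO, 1/4 BO, 1/4 OO.
Crossing each possibility with the mother BO and summing P(type A): 1/4·1/4 + 1/4·1/4 + 1/4·0 + 1/4·0 = 1/8.
Similarly for Rh via the father's Rh distribution: P(Rh-) = 3/8.
Independent loci: 1/8 × 3/8 = 3/64.

3/64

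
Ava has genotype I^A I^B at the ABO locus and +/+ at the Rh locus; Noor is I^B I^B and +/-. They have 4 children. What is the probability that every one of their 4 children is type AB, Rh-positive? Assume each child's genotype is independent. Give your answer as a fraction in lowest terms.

1/16

ABO cross I^A I^B × I^B I^B → 1/2 B, 1/2 AB.
Rh cross +/+ × +/- → 1 Rh+; so P(type AB, Rh-positive) = 1/2 × 1 = 1/2 per child.
All 4 independent: (1/2)^4 = 1/16.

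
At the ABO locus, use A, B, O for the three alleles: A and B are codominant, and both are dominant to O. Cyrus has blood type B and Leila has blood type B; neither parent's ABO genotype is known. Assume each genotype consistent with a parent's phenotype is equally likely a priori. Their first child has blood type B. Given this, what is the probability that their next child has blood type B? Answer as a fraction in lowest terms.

Possible genotypes: Cyrus ∈ {BB, BO}; Leila ∈ {BB, BO}.
Weight each parental genotype pair by prior × P(type-B child):
  BB × BB: posterior weight 4/15; P(next child type B) = 1.
  BB × BO: posterior weight 4/15; P(next child type B) = 1.
  BO × BB: posterior weight 4/15; P(next child type B) = 1.
  BO × BO: posterior weight 1/5; P(next child type B) = 3/4.
Weighted sum = 19/20.

19/20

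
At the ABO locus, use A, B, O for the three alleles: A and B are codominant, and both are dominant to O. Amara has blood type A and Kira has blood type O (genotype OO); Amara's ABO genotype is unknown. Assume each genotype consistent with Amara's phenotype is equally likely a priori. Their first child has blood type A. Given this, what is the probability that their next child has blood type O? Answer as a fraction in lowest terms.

Possible genotypes: Amara ∈ {AA, AO}; Kira ∈ {OO}.
Weight each parental genotype pair by prior × P(type-A child):
  AA × OO: posterior weight 2/3; P(next child type O) = 0.
  AO × OO: posterior weight 1/3; P(next child type O) = 1/2.
Weighted sum = 1/6.

1/6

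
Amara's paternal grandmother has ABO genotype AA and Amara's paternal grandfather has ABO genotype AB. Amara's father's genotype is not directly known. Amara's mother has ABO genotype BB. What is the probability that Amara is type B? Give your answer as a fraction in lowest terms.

Amara's father's ABO genotype from AA × AB: 1/2 AA, 1/2 AB.
Crossing each possibility with the mother BB and summing P(type B): 1/2·0 + 1/2·1/2 = 1/4.

1/4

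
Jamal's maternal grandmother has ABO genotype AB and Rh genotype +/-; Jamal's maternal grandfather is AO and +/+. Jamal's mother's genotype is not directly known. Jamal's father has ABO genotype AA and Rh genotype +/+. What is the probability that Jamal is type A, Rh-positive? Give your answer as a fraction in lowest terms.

Jamal's mother's ABO genotype from AB × AO: 1/4 AA, 1/4 AB, 1/4 AO, 1/4 BO.
Crossing each possibility with the father AA and summing P(type A): 1/4·1 + 1/4·1/2 + 1/4·1 + 1/4·1/2 = 3/4.
Similarly for Rh via the mother's Rh distribution: P(Rh+) = 1.
Independent loci: 3/4 × 1 = 3/4.

3/4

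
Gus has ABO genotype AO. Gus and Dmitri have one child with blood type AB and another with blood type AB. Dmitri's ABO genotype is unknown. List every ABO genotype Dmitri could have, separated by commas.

AB, BB, BO

For each candidate genotype of Dmitri, check whether crossing it with AO can produce every observed child phenotype.
  AA → possible child types {A} ✗
  AB → possible child types {A, B, AB} ✓
  AO → possible child types {O, A} ✗
  BB → possible child types {B, AB} ✓
  BO → possible child types {O, A, B, AB} ✓
  OO → possible child types {O, A} ✗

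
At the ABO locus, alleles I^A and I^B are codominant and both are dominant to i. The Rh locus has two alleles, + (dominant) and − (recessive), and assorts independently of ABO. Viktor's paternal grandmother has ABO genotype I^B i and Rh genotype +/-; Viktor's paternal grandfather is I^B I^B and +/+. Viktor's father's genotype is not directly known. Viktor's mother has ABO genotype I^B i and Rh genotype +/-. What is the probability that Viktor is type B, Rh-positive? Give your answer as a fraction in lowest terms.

Viktor's father's ABO genotype from I^B i × I^B I^B: 1/2 I^B I^B, 1/2 I^B i.
Crossing each possibility with the mother I^B i and summing P(type B): 1/2·1 + 1/2·3/4 = 7/8.
Similarly for Rh via the father's Rh distribution: P(Rh+) = 7/8.
Independent loci: 7/8 × 7/8 = 49/64.

49/64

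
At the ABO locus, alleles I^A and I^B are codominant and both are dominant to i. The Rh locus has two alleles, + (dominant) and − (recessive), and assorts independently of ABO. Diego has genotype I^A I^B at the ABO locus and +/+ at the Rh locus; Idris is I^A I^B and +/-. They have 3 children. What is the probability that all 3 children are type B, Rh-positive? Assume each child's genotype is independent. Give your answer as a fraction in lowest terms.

1/64

ABO cross I^A I^B × I^A I^B → 1/4 A, 1/4 B, 1/2 AB.
Rh cross +/+ × +/- → 1 Rh+; so P(type B, Rh-positive) = 1/4 × 1 = 1/4 per child.
All 3 independent: (1/4)^3 = 1/64.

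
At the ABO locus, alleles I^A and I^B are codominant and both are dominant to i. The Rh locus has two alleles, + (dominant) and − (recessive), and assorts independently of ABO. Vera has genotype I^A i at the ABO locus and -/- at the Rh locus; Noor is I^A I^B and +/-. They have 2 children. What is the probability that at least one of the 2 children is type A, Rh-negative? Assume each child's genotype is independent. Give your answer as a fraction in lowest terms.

ABO cross I^A i × I^A I^B → 1/2 A, 1/4 B, 1/4 AB.
Rh cross -/- × +/- → 1/2 Rh+, 1/2 Rh-; so P(type A, Rh-negative) = 1/2 × 1/2 = 1/4 per child.
P(none) = (3/4)^2 = 9/16; P(at least one) = 1 − 9/16 = 7/16.

7/16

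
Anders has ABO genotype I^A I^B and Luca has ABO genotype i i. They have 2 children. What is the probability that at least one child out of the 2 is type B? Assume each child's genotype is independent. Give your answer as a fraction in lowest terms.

3/4

ABO cross I^A I^B × i i → 1/2 A, 1/2 B.
So P(type B) = 1/2 per child.
P(none) = (1/2)^2 = 1/4; P(at least one) = 1 − 1/4 = 3/4.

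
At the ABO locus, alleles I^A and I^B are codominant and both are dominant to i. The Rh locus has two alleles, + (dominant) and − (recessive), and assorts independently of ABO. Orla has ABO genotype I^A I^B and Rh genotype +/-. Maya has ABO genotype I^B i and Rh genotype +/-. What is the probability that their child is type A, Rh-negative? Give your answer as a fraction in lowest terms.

ABO cross I^A I^B × I^B i → offspring phenotypes: 1/4 A, 1/2 B, 1/4 AB.
Rh cross +/- × +/- → 3/4 Rh+, 1/4 Rh-.
Independent loci: P(type A, Rh-negative) = 1/4 × 1/4 = 1/16.

1/16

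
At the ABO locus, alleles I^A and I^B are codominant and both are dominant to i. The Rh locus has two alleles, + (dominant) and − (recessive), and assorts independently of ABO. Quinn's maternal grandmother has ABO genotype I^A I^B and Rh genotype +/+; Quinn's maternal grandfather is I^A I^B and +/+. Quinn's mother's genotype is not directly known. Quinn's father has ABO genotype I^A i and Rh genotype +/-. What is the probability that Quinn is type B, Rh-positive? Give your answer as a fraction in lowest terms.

1/4

Quinn's mother's ABO genotype from I^A I^B × I^A I^B: 1/4 I^A I^A, 1/2 I^A I^B, 1/4 I^B I^B.
Crossing each possibility with the father I^A i and summing P(type B): 1/4·0 + 1/2·1/4 + 1/4·1/2 = 1/4.
Similarly for Rh via the mother's Rh distribution: P(Rh+) = 1.
Independent loci: 1/4 × 1 = 1/4.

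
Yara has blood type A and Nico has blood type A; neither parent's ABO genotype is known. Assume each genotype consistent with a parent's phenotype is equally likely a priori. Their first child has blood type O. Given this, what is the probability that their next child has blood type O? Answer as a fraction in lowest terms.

Possible genotypes: Yara ∈ {I^A I^A, I^A i}; Nico ∈ {I^A I^A, I^A i}.
Weight each parental genotype pair by prior × P(type-O child):
  I^A i × I^A i: posterior weight 1; P(next child type O) = 1/4.
Weighted sum = 1/4.

1/4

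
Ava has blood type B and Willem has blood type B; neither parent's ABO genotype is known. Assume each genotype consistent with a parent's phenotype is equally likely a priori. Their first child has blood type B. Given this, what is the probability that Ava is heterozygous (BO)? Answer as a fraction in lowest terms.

7/15

Possible genotypes: Ava ∈ {BB, BO}; Willem ∈ {BB, BO}.
Weight each parental genotype pair by prior × P(type-B child):
  BB × BB: posterior weight 4/15.
  BB × BO: posterior weight 4/15.
  BO × BB: posterior weight 4/15.
  BO × BO: posterior weight 1/5.
Sum the posterior weight over pairs where Ava is BO: 7/15.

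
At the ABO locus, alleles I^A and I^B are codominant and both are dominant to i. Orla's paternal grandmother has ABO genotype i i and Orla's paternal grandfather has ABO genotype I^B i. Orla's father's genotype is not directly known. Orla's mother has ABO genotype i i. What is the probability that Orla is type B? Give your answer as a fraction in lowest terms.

Orla's father's ABO genotype from i i × I^B i: 1/2 I^B i, 1/2 i i.
Crossing each possibility with the mother i i and summing P(type B): 1/2·1/2 + 1/2·0 = 1/4.

1/4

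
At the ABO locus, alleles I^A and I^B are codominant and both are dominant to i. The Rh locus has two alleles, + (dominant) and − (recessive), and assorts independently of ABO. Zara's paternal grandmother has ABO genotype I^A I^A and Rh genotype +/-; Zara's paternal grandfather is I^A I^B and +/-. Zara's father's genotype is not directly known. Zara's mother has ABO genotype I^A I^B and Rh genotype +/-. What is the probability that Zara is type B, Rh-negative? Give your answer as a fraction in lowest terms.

1/32

Zara's father's ABO genotype from I^A I^A × I^A I^B: 1/2 I^A I^A, 1/2 I^A I^B.
Crossing each possibility with the mother I^A I^B and summing P(type B): 1/2·0 + 1/2·1/4 = 1/8.
Similarly for Rh via the father's Rh distribution: P(Rh-) = 1/4.
Independent loci: 1/8 × 1/4 = 1/32.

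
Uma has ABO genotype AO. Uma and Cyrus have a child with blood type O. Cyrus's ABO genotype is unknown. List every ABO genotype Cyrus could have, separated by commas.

AO, BO, OO

For each candidate genotype of Cyrus, check whether crossing it with AO can produce every observed child phenotype.
  AA → possible child types {A} ✗
  AB → possible child types {A, B, AB} ✗
  AO → possible child types {O, A} ✓
  BB → possible child types {B, AB} ✗
  BO → possible child types {O, A, B, AB} ✓
  OO → possible child types {O, A} ✓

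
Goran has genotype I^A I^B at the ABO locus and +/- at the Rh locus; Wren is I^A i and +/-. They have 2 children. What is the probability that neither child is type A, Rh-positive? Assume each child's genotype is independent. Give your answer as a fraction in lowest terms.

ABO cross I^A I^B × I^A i → 1/2 A, 1/4 B, 1/4 AB.
Rh cross +/- × +/- → 3/4 Rh+, 1/4 Rh-; so P(type A, Rh-positive) = 1/2 × 3/4 = 3/8 per child.
P(not type A, Rh-positive) = 5/8 for one child; (5/8)^2 = 25/64.

25/64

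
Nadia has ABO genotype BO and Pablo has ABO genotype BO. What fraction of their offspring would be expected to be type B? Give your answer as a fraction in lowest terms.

3/4

ABO cross BO × BO → offspring phenotypes: 1/4 O, 3/4 B.
So P(type B) = 3/4.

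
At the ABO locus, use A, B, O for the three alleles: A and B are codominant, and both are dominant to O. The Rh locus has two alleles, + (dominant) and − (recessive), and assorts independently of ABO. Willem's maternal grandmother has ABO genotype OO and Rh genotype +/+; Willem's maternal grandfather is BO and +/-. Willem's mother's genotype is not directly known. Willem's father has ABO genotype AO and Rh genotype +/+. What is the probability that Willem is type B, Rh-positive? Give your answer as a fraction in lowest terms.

Willem's mother's ABO genotype from OO × BO: 1/2 BO, 1/2 OO.
Crossing each possibility with the father AO and summing P(type B): 1/2·1/4 + 1/2·0 = 1/8.
Similarly for Rh via the mother's Rh distribution: P(Rh+) = 1.
Independent loci: 1/8 × 1 = 1/8.

1/8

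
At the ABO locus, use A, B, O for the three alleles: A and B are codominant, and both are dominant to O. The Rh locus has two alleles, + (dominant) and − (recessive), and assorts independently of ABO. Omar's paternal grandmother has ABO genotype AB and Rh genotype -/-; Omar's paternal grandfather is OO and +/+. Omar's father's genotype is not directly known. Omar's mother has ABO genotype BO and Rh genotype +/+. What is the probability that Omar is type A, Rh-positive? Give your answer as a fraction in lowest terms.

Omar's father's ABO genotype from AB × OO: 1/2 AO, 1/2 BO.
Crossing each possibility with the mother BO and summing P(type A): 1/2·1/4 + 1/2·0 = 1/8.
Similarly for Rh via the father's Rh distribution: P(Rh+) = 1.
Independent loci: 1/8 × 1 = 1/8.

1/8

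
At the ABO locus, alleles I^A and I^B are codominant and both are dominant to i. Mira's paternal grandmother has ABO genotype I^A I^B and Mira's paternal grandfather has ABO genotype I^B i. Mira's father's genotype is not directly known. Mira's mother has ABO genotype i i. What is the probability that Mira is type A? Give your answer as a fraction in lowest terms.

1/4

Mira's father's ABO genotype from I^A I^B × I^B i: 1/4 I^A I^B, 1/4 I^A i, 1/4 I^B I^B, 1/4 I^B i.
Crossing each possibility with the mother i i and summing P(type A): 1/4·1/2 + 1/4·1/2 + 1/4·0 + 1/4·0 = 1/4.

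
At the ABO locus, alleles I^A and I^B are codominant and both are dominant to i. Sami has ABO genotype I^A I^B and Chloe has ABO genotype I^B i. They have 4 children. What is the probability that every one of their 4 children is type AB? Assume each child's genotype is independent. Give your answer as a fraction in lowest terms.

1/256

ABO cross I^A I^B × I^B i → 1/4 A, 1/2 B, 1/4 AB.
So P(type AB) = 1/4 per child.
All 4 independent: (1/4)^4 = 1/256.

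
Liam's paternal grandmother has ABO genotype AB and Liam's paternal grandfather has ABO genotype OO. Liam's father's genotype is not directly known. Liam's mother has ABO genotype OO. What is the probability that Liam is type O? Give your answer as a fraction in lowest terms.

Liam's father's ABO genotype from AB × OO: 1/2 AO, 1/2 BO.
Crossing each possibility with the mother OO and summing P(type O): 1/2·1/2 + 1/2·1/2 = 1/2.

1/2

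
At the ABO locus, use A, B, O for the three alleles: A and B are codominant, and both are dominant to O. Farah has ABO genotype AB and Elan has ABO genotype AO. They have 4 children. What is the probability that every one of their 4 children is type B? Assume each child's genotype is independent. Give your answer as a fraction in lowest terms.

ABO cross AB × AO → 1/2 A, 1/4 B, 1/4 AB.
So P(type B) = 1/4 per child.
All 4 independent: (1/4)^4 = 1/256.

1/256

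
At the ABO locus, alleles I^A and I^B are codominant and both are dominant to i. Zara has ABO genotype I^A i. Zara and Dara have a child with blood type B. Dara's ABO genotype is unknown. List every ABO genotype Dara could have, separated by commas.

For each candidate genotype of Dara, check whether crossing it with I^A i can produce every observed child phenotype.
  I^A I^A → possible child types {A} ✗
  I^A I^B → possible child types {A, B, AB} ✓
  I^A i → possible child types {O, A} ✗
  I^B I^B → possible child types {B, AB} ✓
  I^B i → possible child types {O, A, B, AB} ✓
  i i → possible child types {O, A} ✗

I^A I^B, I^B I^B, I^B i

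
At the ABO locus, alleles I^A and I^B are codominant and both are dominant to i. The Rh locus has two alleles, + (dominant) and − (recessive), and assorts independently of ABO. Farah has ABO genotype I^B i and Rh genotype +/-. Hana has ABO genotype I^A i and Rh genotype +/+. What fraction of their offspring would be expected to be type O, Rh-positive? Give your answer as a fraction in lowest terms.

ABO cross I^B i × I^A i → offspring phenotypes: 1/4 O, 1/4 A, 1/4 B, 1/4 AB.
Rh cross +/- × +/+ → 1 Rh+.
Independent loci: P(type O, Rh-positive) = 1/4 × 1 = 1/4.

1/4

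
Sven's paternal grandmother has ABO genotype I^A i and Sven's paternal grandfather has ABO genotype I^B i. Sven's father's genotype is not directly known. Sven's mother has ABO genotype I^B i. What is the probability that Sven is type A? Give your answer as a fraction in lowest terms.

Sven's father's ABO genotype from I^A i × I^B i: 1/4 I^A I^B, 1/4 I^A i, 1/4 I^B i, 1/4 i i.
Crossing each possibility with the mother I^B i and summing P(type A): 1/4·1/4 + 1/4·1/4 + 1/4·0 + 1/4·0 = 1/8.

1/8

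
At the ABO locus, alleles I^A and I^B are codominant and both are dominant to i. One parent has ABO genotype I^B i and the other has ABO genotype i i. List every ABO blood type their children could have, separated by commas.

O, B

Gametes from I^B i × i i give offspring ABO genotypes I^B i, i i, i.e. phenotypes O, B.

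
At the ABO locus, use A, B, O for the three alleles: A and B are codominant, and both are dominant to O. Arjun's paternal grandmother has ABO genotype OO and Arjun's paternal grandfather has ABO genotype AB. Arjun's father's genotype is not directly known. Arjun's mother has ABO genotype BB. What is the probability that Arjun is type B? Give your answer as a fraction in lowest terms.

Arjun's father's ABO genotype from OO × AB: 1/2 AO, 1/2 BO.
Crossing each possibility with the mother BB and summing P(type B): 1/2·1/2 + 1/2·1 = 3/4.

3/4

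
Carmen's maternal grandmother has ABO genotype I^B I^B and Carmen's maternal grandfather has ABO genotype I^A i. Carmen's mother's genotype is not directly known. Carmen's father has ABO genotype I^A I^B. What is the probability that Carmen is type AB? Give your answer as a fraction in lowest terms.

3/8

Carmen's mother's ABO genotype from I^B I^B × I^A i: 1/2 I^A I^B, 1/2 I^B i.
Crossing each possibility with the father I^A I^B and summing P(type AB): 1/2·1/2 + 1/2·1/4 = 3/8.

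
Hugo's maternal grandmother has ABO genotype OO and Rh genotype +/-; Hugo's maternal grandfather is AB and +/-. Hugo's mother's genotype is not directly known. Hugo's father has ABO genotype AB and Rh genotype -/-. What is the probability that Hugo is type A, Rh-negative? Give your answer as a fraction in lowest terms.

3/16

Hugo's mother's ABO genotype from OO × AB: 1/2 AO, 1/2 BO.
Crossing each possibility with the father AB and summing P(type A): 1/2·1/2 + 1/2·1/4 = 3/8.
Similarly for Rh via the mother's Rh distribution: P(Rh-) = 1/2.
Independent loci: 3/8 × 1/2 = 3/16.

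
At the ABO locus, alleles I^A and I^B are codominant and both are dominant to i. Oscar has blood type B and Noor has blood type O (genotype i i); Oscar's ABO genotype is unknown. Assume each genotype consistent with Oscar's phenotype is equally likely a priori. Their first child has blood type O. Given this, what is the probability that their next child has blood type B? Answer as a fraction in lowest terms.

1/2

Possible genotypes: Oscar ∈ {I^B I^B, I^B i}; Noor ∈ {i i}.
Weight each parental genotype pair by prior × P(type-O child):
  I^B i × i i: posterior weight 1; P(next child type B) = 1/2.
Weighted sum = 1/2.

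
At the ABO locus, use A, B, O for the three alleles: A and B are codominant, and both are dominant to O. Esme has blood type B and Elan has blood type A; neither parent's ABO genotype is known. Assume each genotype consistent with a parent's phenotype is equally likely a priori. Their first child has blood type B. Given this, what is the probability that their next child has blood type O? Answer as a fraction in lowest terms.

1/12

Possible genotypes: Esme ∈ {BB, BO}; Elan ∈ {AA, AO}.
Weight each parental genotype pair by prior × P(type-B child):
  BB × AO: posterior weight 2/3; P(next child type O) = 0.
  BO × AO: posterior weight 1/3; P(next child type O) = 1/4.
Weighted sum = 1/12.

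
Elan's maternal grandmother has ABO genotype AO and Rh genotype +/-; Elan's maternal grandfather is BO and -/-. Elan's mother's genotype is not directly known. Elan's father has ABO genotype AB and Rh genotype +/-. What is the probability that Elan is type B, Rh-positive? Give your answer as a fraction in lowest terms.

15/64

Elan's mother's ABO genotype from AO × BO: 1/4 AB, 1/4 AO, 1/4 BO, 1/4 OO.
Crossing each possibility with the father AB and summing P(type B): 1/4·1/4 + 1/4·1/4 + 1/4·1/2 + 1/4·1/2 = 3/8.
Similarly for Rh via the mother's Rh distribution: P(Rh+) = 5/8.
Independent loci: 3/8 × 5/8 = 15/64.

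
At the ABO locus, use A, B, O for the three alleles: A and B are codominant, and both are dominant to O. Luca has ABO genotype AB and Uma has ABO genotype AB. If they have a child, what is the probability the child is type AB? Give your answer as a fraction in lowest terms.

1/2

ABO cross AB × AB → offspring phenotypes: 1/4 A, 1/4 B, 1/2 AB.
So P(type AB) = 1/2.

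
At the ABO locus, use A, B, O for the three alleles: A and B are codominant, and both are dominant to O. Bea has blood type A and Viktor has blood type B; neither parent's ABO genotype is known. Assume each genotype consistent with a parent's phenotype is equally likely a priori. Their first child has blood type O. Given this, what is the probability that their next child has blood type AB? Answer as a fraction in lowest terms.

1/4

Possible genotypes: Bea ∈ {AA, AO}; Viktor ∈ {BB, BO}.
Weight each parental genotype pair by prior × P(type-O child):
  AO × BO: posterior weight 1; P(next child type AB) = 1/4.
Weighted sum = 1/4.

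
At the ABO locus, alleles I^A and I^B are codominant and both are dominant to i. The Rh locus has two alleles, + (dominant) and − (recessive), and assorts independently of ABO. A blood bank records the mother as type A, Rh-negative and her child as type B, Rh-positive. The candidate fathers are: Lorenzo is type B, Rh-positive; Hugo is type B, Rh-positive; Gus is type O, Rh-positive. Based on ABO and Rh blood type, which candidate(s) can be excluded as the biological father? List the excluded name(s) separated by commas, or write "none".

A candidate is excluded only if no genotype consistent with his phenotype could produce a type B, Rh-positive child with a type A, Rh-negative mother.
Gus (type O, Rh+): no genotype consistent with that phenotype can produce a type-B Rh+ child with a type-A mother.

Gus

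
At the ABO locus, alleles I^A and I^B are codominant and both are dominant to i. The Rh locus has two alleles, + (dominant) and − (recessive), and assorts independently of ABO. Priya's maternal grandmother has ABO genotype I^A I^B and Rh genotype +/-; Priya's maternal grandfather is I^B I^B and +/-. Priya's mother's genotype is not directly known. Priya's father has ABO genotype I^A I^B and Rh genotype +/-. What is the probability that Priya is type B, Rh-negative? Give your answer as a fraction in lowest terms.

3/32

Priya's mother's ABO genotype from I^A I^B × I^B I^B: 1/2 I^A I^B, 1/2 I^B I^B.
Crossing each possibility with the father I^A I^B and summing P(type B): 1/2·1/4 + 1/2·1/2 = 3/8.
Similarly for Rh via the mother's Rh distribution: P(Rh-) = 1/4.
Independent loci: 3/8 × 1/4 = 3/32.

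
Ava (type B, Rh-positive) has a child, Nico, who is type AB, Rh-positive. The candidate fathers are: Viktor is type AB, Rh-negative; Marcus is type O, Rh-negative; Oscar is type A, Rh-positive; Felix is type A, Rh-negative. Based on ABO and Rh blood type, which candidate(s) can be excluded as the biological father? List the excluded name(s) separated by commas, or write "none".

Marcus

A candidate is excluded only if no genotype consistent with his phenotype could produce a type AB, Rh-positive child with a type B, Rh-positive mother.
Marcus (type O, Rh-): no genotype consistent with that phenotype can produce a type-AB Rh+ child with a type-B mother.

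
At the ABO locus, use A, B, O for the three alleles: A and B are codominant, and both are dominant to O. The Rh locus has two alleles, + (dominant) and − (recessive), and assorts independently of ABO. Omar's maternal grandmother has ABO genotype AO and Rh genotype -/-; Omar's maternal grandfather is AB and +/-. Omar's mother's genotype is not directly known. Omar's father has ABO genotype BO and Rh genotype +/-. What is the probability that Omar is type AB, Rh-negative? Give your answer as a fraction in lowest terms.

Omar's mother's ABO genotype from AO × AB: 1/4 AA, 1/4 AB, 1/4 AO, 1/4 BO.
Crossing each possibility with the father BO and summing P(type AB): 1/4·1/2 + 1/4·1/4 + 1/4·1/4 + 1/4·0 = 1/4.
Similarly for Rh via the mother's Rh distribution: P(Rh-) = 3/8.
Independent loci: 1/4 × 3/8 = 3/32.

3/32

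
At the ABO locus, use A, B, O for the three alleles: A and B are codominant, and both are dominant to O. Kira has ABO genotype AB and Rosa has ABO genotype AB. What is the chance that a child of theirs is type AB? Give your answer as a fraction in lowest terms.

ABO cross AB × AB → offspring phenotypes: 1/4 A, 1/4 B, 1/2 AB.
So P(type AB) = 1/2.

1/2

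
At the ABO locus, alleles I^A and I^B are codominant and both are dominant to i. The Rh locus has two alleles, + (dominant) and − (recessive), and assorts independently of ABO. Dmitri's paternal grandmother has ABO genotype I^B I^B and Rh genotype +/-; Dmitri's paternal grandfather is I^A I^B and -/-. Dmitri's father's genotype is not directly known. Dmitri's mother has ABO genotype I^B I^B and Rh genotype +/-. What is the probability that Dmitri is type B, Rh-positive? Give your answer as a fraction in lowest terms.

15/32

Dmitri's father's ABO genotype from I^B I^B × I^A I^B: 1/2 I^A I^B, 1/2 I^B I^B.
Crossing each possibility with the mother I^B I^B and summing P(type B): 1/2·1/2 + 1/2·1 = 3/4.
Similarly for Rh via the father's Rh distribution: P(Rh+) = 5/8.
Independent loci: 3/4 × 5/8 = 15/32.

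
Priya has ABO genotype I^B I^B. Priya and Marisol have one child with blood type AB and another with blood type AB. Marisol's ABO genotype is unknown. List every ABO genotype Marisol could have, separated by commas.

For each candidate genotype of Marisol, check whether crossing it with I^B I^B can produce every observed child phenotype.
  I^A I^A → possible child types {AB} ✓
  I^A I^B → possible child types {B, AB} ✓
  I^A i → possible child types {B, AB} ✓
  I^B I^B → possible child types {B} ✗
  I^B i → possible child types {B} ✗
  i i → possible child types {B} ✗

I^A I^A, I^A I^B, I^A i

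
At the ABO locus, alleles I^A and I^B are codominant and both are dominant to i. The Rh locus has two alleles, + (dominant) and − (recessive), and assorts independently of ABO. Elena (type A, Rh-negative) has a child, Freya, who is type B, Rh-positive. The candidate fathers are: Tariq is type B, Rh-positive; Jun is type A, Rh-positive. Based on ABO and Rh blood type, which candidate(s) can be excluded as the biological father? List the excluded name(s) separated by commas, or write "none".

Jun

A candidate is excluded only if no genotype consistent with his phenotype could produce a type B, Rh-positive child with a type A, Rh-negative mother.
Jun (type A, Rh+): no genotype consistent with that phenotype can produce a type-B Rh+ child with a type-A mother.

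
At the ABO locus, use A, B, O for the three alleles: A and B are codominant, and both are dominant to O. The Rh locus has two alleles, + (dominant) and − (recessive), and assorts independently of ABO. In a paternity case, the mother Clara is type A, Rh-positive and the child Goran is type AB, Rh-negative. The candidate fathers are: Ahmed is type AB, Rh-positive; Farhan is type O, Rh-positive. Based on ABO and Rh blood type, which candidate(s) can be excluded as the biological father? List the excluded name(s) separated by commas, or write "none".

Farhan

A candidate is excluded only if no genotype consistent with his phenotype could produce a type AB, Rh-negative child with a type A, Rh-positive mother.
Farhan (type O, Rh+): no genotype consistent with that phenotype can produce a type-AB Rh- child with a type-A mother.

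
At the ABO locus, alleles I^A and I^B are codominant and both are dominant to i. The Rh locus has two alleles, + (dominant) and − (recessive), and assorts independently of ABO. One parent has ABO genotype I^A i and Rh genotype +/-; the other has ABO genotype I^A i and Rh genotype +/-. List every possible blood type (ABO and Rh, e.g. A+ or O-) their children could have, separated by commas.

O+, O-, A+, A-

Gametes from I^A i × I^A i give offspring ABO genotypes I^A I^A, I^A i, i i, i.e. phenotypes O, A.
Rh cross +/- × +/- → phenotypes Rh+, Rh-.
Combining independently: O+, O-, A+, A-.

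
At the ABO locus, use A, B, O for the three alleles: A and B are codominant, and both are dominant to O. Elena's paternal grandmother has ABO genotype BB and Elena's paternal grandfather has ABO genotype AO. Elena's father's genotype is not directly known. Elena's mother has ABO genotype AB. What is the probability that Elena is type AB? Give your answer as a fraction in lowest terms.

3/8

Elena's father's ABO genotype from BB × AO: 1/2 AB, 1/2 BO.
Crossing each possibility with the mother AB and summing P(type AB): 1/2·1/2 + 1/2·1/4 = 3/8.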